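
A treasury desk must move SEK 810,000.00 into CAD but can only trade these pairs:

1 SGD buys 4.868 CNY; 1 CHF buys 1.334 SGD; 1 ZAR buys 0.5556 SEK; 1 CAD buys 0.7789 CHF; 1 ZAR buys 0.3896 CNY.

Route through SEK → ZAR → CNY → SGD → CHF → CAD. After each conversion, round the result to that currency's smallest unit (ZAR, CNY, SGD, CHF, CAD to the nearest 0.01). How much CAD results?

SEK 810,000.00 ÷ 0.5556 = ZAR 1,457,883.37
ZAR 1,457,883.37 × 0.3896 = CNY 567,991.36
CNY 567,991.36 ÷ 4.868 = SGD 116,678.59
SGD 116,678.59 ÷ 1.334 = CHF 87,465.21
CHF 87,465.21 ÷ 0.7789 = CAD 112,293.25

CAD 112,293.25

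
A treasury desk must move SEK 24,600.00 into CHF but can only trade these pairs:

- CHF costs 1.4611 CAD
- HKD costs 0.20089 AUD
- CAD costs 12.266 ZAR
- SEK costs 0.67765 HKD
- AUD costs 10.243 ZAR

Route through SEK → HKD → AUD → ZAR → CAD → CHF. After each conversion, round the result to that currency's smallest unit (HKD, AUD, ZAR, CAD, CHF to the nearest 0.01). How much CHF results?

SEK 24,600.00 × 0.67765 = HKD 16,670.19
HKD 16,670.19 × 0.20089 = AUD 3,348.87
AUD 3,348.87 × 10.243 = ZAR 34,302.48
ZAR 34,302.48 ÷ 12.266 = CAD 2,796.55
CAD 2,796.55 ÷ 1.4611 = CHF 1,914.00

CHF 1,914.00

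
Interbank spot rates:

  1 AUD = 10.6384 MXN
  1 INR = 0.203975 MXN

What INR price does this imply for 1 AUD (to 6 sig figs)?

AUD/INR = 52.1554

1 AUD × 10.6384 = 10.6384 MXN
10.6384 MXN ÷ 0.203975 = 52.1554 INR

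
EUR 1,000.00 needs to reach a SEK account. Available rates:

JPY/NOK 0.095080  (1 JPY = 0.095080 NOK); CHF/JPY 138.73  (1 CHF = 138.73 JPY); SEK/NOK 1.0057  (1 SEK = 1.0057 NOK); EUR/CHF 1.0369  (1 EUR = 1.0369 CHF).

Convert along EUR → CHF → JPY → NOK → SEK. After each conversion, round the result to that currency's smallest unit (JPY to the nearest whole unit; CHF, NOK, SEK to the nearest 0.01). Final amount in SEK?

EUR 1,000.00 × 1.0369 = CHF 1,036.90
CHF 1,036.90 × 138.73 = JPY 143,849
JPY 143,849 × 0.095080 = NOK 13,677.16
NOK 13,677.16 ÷ 1.0057 = SEK 13,599.64

SEK 13,599.64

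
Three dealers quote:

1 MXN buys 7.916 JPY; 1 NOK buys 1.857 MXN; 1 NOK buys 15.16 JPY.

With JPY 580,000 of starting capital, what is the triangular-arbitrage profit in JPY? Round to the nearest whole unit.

Profitable loop is JPY → MXN → NOK → JPY:
JPY 580,000 ÷ 7.916 = MXN 73,269.33
MXN 73,269.33 ÷ 1.857 = NOK 39,455.75
NOK 39,455.75 × 15.16 = JPY 598,149
Profit = JPY 598,149 − JPY 580,000

Profit: JPY 18,149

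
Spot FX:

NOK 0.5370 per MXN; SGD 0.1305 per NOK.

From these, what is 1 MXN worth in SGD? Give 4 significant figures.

1 MXN × 0.5370 = 0.537 NOK
0.537 NOK × 0.1305 = 0.0700785 SGD

MXN/SGD = 0.07008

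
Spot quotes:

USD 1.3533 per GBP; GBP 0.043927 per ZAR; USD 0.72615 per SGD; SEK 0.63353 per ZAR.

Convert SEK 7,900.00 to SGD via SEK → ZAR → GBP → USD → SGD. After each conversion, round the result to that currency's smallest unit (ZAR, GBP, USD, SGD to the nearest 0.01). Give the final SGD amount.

SEK 7,900.00 ÷ 0.63353 = ZAR 12,469.81
ZAR 12,469.81 × 0.043927 = GBP 547.76
GBP 547.76 × 1.3533 = USD 741.28
USD 741.28 ÷ 0.72615 = SGD 1,020.84

SGD 1,020.84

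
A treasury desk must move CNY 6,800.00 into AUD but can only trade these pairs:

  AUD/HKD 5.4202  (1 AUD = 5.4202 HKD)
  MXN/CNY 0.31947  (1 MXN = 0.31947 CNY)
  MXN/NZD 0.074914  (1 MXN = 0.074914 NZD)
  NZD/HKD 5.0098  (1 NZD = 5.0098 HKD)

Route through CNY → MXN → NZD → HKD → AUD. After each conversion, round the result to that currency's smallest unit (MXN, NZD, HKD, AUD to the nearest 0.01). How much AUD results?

AUD 1,473.83

CNY 6,800.00 ÷ 0.31947 = MXN 21,285.25
MXN 21,285.25 × 0.074914 = NZD 1,594.56
NZD 1,594.56 × 5.0098 = HKD 7,988.43
HKD 7,988.43 ÷ 5.4202 = AUD 1,473.83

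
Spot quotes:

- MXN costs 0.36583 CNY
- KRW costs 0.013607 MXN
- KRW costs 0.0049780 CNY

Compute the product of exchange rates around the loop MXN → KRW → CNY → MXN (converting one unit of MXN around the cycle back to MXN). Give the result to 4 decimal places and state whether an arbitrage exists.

1.0000 (no arbitrage)

Around MXN → KRW → CNY → MXN: 1 ÷ 0.013607 × 0.0049780 ÷ 0.36583 = 1.000030
Product ≈ 1 (deviation 0.003%, within rounding noise).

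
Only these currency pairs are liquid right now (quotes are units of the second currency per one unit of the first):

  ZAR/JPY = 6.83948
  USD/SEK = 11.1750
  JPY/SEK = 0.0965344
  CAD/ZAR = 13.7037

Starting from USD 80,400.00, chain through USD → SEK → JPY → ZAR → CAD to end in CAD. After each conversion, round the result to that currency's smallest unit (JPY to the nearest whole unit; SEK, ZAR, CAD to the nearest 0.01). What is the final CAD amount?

USD 80,400.00 × 11.1750 = SEK 898,470.00
SEK 898,470.00 ÷ 0.0965344 = JPY 9,307,252
JPY 9,307,252 ÷ 6.83948 = ZAR 1,360,812.81
ZAR 1,360,812.81 ÷ 13.7037 = CAD 99,302.58

CAD 99,302.58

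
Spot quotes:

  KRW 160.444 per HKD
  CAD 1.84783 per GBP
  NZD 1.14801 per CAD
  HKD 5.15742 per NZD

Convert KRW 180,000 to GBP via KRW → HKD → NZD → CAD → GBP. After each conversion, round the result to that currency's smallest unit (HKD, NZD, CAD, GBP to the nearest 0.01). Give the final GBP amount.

GBP 102.54

KRW 180,000 ÷ 160.444 = HKD 1,121.89
HKD 1,121.89 ÷ 5.15742 = NZD 217.53
NZD 217.53 ÷ 1.14801 = CAD 189.48
CAD 189.48 ÷ 1.84783 = GBP 102.54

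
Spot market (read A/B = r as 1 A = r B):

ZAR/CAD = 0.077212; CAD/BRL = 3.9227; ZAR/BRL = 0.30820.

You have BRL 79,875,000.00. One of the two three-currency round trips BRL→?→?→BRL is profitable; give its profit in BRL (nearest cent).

Profitable loop is BRL → CAD → ZAR → BRL:
BRL 79,875,000.00 ÷ 3.9227 = CAD 20,362,250.49
CAD 20,362,250.49 ÷ 0.077212 = ZAR 263,718,728.83
ZAR 263,718,728.83 × 0.30820 = BRL 81,278,112.23
Profit = BRL 81,278,112.23 − BRL 79,875,000.00

Profit: BRL 1,403,112.23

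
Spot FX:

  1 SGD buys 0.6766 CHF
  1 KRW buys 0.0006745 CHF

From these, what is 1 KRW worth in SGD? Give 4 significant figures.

KRW/SGD = 0.0009969

1 KRW × 0.0006745 = 0.0006745 CHF
0.0006745 CHF ÷ 0.6766 = 0.000996896 SGD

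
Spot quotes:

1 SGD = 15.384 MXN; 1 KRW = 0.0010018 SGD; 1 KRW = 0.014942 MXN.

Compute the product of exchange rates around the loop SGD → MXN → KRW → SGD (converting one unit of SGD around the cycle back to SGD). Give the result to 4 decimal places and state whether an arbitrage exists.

Around SGD → MXN → KRW → SGD: 1 × 15.384 ÷ 0.014942 × 0.0010018 = 1.031434
Product > 1; profitable direction is SGD → MXN → KRW → SGD.

1.0314 (arbitrage exists)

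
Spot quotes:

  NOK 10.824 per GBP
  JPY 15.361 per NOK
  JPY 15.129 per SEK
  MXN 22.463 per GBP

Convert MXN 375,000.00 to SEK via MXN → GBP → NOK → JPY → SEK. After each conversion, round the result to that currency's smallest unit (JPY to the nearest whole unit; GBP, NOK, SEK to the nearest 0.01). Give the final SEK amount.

SEK 183,468.11

MXN 375,000.00 ÷ 22.463 = GBP 16,694.12
GBP 16,694.12 × 10.824 = NOK 180,697.15
NOK 180,697.15 × 15.361 = JPY 2,775,689
JPY 2,775,689 ÷ 15.129 = SEK 183,468.11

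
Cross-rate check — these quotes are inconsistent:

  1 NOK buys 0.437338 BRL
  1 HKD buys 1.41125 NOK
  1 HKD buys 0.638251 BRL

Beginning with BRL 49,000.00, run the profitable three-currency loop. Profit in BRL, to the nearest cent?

Profitable loop is BRL → NOK → HKD → BRL:
BRL 49,000.00 ÷ 0.437338 = NOK 112,041.49
NOK 112,041.49 ÷ 1.41125 = HKD 79,391.67
HKD 79,391.67 × 0.638251 = BRL 50,671.81
Profit = BRL 50,671.81 − BRL 49,000.00

Profit: BRL 1,671.81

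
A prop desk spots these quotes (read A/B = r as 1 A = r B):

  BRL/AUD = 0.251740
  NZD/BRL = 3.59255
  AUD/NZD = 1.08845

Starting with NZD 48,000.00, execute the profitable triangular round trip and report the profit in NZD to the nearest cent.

Profit: NZD 761.57

Profitable loop is NZD → AUD → BRL → NZD:
NZD 48,000.00 ÷ 1.08845 = AUD 44,099.41
AUD 44,099.41 ÷ 0.251740 = BRL 175,178.39
BRL 175,178.39 ÷ 3.59255 = NZD 48,761.57
Profit = NZD 48,761.57 − NZD 48,000.00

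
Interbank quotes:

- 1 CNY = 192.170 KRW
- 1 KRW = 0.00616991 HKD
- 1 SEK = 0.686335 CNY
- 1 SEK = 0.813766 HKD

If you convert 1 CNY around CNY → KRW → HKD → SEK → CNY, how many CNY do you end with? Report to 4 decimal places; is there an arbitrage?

1.0000 (no arbitrage)

Around CNY → KRW → HKD → SEK → CNY: 1 × 192.170 × 0.00616991 ÷ 0.813766 × 0.686335 = 1.000002
Product ≈ 1 (deviation 0.000%, within rounding noise).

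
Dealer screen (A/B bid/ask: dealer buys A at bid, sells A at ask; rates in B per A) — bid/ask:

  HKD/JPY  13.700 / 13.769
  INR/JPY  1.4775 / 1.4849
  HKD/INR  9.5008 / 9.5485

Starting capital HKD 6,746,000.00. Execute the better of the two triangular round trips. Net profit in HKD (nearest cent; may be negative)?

Best loop HKD → INR → JPY → HKD:
HKD 6,746,000.00 × 9.5008 (sell HKD at bid) = INR 64,092,396.80
INR 64,092,396.80 × 1.4775 (sell INR at bid) = JPY 94,696,516
JPY 94,696,516 ÷ 13.769 (buy HKD at ask) = HKD 6,877,515.89

Net profit: HKD 131,515.89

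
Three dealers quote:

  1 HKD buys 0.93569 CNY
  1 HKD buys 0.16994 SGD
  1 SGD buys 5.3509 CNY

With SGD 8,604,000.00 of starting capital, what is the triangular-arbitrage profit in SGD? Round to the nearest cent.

Profitable loop is SGD → HKD → CNY → SGD:
SGD 8,604,000.00 ÷ 0.16994 = HKD 50,629,633.99
HKD 50,629,633.99 × 0.93569 = CNY 47,373,642.23
CNY 47,373,642.23 ÷ 5.3509 = SGD 8,853,397.04
Profit = SGD 8,853,397.04 − SGD 8,604,000.00

Profit: SGD 249,397.04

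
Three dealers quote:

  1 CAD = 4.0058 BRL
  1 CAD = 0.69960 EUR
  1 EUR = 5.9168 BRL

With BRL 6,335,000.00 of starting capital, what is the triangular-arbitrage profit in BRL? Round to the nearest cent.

Profitable loop is BRL → CAD → EUR → BRL:
BRL 6,335,000.00 ÷ 4.0058 = CAD 1,581,456.89
CAD 1,581,456.89 × 0.69960 = EUR 1,106,387.24
EUR 1,106,387.24 × 5.9168 = BRL 6,546,272.01
Profit = BRL 6,546,272.01 − BRL 6,335,000.00

Profit: BRL 211,272.01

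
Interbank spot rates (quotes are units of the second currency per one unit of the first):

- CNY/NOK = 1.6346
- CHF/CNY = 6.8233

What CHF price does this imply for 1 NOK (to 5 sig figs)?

NOK/CHF = 0.089659

1 NOK ÷ 1.6346 = 0.61177 CNY
0.61177 CNY ÷ 6.8233 = 0.089659 CHF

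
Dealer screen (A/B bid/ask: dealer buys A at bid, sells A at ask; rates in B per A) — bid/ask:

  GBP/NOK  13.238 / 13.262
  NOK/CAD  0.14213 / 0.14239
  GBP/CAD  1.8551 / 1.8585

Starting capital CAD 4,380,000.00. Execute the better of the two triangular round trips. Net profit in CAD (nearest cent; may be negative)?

Best loop CAD → GBP → NOK → CAD:
CAD 4,380,000.00 ÷ 1.8585 (buy GBP at ask) = GBP 2,356,739.31
GBP 2,356,739.31 × 13.238 (sell GBP at bid) = NOK 31,198,514.93
NOK 31,198,514.93 × 0.14213 (sell NOK at bid) = CAD 4,434,244.93

Net profit: CAD 54,244.93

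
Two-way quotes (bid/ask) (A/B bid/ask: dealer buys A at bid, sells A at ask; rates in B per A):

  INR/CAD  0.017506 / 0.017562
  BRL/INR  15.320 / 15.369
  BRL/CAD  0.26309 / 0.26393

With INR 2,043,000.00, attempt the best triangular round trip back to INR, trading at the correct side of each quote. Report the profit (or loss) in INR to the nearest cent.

Net profit: INR 32,990.20

Best loop INR → CAD → BRL → INR:
INR 2,043,000.00 × 0.017506 (sell INR at bid) = CAD 35,764.76
CAD 35,764.76 ÷ 0.26393 (buy BRL at ask) = BRL 135,508.50
BRL 135,508.50 × 15.320 (sell BRL at bid) = INR 2,075,990.20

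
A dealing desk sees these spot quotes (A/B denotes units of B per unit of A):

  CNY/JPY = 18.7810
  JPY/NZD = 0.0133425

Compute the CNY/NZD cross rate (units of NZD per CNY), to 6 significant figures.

CNY/NZD = 0.250585

1 CNY × 18.7810 = 18.781 JPY
18.781 JPY × 0.0133425 = 0.250585 NZD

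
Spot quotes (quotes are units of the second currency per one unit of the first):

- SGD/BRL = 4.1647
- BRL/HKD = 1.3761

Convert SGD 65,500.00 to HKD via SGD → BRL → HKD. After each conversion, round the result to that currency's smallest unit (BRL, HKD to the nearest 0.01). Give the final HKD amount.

HKD 375,383.36

SGD 65,500.00 × 4.1647 = BRL 272,787.85
BRL 272,787.85 × 1.3761 = HKD 375,383.36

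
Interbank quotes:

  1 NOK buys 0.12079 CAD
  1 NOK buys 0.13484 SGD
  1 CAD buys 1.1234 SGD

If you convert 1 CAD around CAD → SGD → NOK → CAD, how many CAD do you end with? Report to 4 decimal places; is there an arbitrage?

Around CAD → SGD → NOK → CAD: 1 × 1.1234 ÷ 0.13484 × 0.12079 = 1.006344
Product > 1; profitable direction is CAD → SGD → NOK → CAD.

1.0063 (arbitrage exists)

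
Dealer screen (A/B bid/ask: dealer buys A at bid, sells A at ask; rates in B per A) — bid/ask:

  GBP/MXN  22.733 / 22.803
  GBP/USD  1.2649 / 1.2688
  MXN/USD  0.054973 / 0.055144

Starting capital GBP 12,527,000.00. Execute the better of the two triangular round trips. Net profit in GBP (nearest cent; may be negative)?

Net profit: GBP 74,232.29

Best loop GBP → USD → MXN → GBP:
GBP 12,527,000.00 × 1.2649 (sell GBP at bid) = USD 15,845,402.30
USD 15,845,402.30 ÷ 0.055144 (buy MXN at ask) = MXN 287,345,899.83
MXN 287,345,899.83 ÷ 22.803 (buy GBP at ask) = GBP 12,601,232.29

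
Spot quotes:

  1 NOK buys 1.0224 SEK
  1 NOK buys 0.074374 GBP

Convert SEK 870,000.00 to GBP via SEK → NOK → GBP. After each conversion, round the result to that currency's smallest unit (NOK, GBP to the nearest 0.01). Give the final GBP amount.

SEK 870,000.00 ÷ 1.0224 = NOK 850,938.97
NOK 850,938.97 × 0.074374 = GBP 63,287.73

GBP 63,287.73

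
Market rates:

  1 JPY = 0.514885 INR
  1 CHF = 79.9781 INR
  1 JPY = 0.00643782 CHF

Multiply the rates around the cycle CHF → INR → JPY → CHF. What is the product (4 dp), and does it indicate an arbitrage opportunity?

Around CHF → INR → JPY → CHF: 1 × 79.9781 ÷ 0.514885 × 0.00643782 = 0.999999
Product ≈ 1 (deviation 0.000%, within rounding noise).

1.0000 (no arbitrage)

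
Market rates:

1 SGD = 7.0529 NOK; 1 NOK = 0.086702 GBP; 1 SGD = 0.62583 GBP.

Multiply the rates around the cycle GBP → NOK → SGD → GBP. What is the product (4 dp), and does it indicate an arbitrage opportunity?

Around GBP → NOK → SGD → GBP: 1 ÷ 0.086702 ÷ 7.0529 × 0.62583 = 1.023433
Product > 1; profitable direction is GBP → NOK → SGD → GBP.

1.0234 (arbitrage exists)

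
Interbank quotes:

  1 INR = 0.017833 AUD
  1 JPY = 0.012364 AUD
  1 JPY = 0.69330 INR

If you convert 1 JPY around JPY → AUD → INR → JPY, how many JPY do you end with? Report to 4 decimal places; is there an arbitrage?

Around JPY → AUD → INR → JPY: 1 × 0.012364 ÷ 0.017833 ÷ 0.69330 = 1.000031
Product ≈ 1 (deviation 0.003%, within rounding noise).

1.0000 (no arbitrage)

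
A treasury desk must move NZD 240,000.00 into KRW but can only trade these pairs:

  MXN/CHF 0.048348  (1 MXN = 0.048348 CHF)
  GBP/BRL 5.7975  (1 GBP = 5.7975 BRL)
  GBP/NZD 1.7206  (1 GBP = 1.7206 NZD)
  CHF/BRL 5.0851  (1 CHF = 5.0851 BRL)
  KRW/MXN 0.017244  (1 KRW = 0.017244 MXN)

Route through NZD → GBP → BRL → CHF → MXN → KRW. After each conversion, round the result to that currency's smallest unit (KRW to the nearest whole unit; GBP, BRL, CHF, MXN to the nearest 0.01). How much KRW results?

NZD 240,000.00 ÷ 1.7206 = GBP 139,486.23
GBP 139,486.23 × 5.7975 = BRL 808,671.42
BRL 808,671.42 ÷ 5.0851 = CHF 159,027.63
CHF 159,027.63 ÷ 0.048348 = MXN 3,289,228.72
MXN 3,289,228.72 ÷ 0.017244 = KRW 190,746,272

KRW 190,746,272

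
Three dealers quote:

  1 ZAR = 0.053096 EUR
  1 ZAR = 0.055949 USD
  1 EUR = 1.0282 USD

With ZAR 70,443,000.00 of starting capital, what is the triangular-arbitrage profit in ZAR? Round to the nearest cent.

Profitable loop is ZAR → USD → EUR → ZAR:
ZAR 70,443,000.00 × 0.055949 = USD 3,941,215.41
USD 3,941,215.41 ÷ 1.0282 = EUR 3,833,121.38
EUR 3,833,121.38 ÷ 0.053096 = ZAR 72,192,281.60
Profit = ZAR 72,192,281.60 − ZAR 70,443,000.00

Profit: ZAR 1,749,281.60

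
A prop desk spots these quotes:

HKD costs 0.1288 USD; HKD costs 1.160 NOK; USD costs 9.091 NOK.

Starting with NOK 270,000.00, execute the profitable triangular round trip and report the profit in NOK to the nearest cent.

Profit: NOK 2,541.91

Profitable loop is NOK → HKD → USD → NOK:
NOK 270,000.00 ÷ 1.160 = HKD 232,758.62
HKD 232,758.62 × 0.1288 = USD 29,979.31
USD 29,979.31 × 9.091 = NOK 272,541.91
Profit = NOK 272,541.91 − NOK 270,000.00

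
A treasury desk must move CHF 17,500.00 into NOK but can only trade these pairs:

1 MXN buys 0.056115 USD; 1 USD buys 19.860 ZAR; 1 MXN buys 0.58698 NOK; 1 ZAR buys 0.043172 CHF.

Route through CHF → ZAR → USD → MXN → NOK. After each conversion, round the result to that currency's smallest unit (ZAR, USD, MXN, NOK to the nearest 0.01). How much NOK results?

NOK 213,501.51

CHF 17,500.00 ÷ 0.043172 = ZAR 405,355.32
ZAR 405,355.32 ÷ 19.860 = USD 20,410.64
USD 20,410.64 ÷ 0.056115 = MXN 363,728.77
MXN 363,728.77 × 0.58698 = NOK 213,501.51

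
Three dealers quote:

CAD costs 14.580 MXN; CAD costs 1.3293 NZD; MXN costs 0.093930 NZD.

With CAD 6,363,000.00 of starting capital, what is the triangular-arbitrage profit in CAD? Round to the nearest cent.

Profit: CAD 192,423.67

Profitable loop is CAD → MXN → NZD → CAD:
CAD 6,363,000.00 × 14.580 = MXN 92,772,540.00
MXN 92,772,540.00 × 0.093930 = NZD 8,714,124.68
NZD 8,714,124.68 ÷ 1.3293 = CAD 6,555,423.67
Profit = CAD 6,555,423.67 − CAD 6,363,000.00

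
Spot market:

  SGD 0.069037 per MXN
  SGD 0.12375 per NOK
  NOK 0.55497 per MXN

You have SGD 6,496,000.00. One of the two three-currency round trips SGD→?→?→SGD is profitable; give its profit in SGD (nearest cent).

Profit: SGD 34,000.47

Profitable loop is SGD → NOK → MXN → SGD:
SGD 6,496,000.00 ÷ 0.12375 = NOK 52,492,929.29
NOK 52,492,929.29 ÷ 0.55497 = MXN 94,586,967.39
MXN 94,586,967.39 × 0.069037 = SGD 6,530,000.47
Profit = SGD 6,530,000.47 − SGD 6,496,000.00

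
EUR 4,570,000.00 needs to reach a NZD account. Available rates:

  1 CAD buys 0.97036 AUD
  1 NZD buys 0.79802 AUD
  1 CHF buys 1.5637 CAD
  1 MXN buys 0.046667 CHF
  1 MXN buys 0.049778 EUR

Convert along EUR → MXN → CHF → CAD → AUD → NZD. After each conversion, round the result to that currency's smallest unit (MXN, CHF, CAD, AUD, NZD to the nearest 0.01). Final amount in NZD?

NZD 8,146,314.75

EUR 4,570,000.00 ÷ 0.049778 = MXN 91,807,625.86
MXN 91,807,625.86 × 0.046667 = CHF 4,284,386.48
CHF 4,284,386.48 × 1.5637 = CAD 6,699,495.14
CAD 6,699,495.14 × 0.97036 = AUD 6,500,922.10
AUD 6,500,922.10 ÷ 0.79802 = NZD 8,146,314.75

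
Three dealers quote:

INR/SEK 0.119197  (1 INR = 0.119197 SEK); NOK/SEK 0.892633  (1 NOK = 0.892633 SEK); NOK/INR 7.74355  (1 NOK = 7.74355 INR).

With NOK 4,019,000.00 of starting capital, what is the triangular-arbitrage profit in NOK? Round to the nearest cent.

Profit: NOK 136,760.39

Profitable loop is NOK → INR → SEK → NOK:
NOK 4,019,000.00 × 7.74355 = INR 31,121,327.45
INR 31,121,327.45 × 0.119197 = SEK 3,709,568.87
SEK 3,709,568.87 ÷ 0.892633 = NOK 4,155,760.39
Profit = NOK 4,155,760.39 − NOK 4,019,000.00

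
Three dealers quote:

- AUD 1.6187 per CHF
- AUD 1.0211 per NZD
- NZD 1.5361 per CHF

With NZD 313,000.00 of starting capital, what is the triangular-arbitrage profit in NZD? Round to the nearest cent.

Profit: NZD 10,015.18

Profitable loop is NZD → CHF → AUD → NZD:
NZD 313,000.00 ÷ 1.5361 = CHF 203,762.78
CHF 203,762.78 × 1.6187 = AUD 329,830.81
AUD 329,830.81 ÷ 1.0211 = NZD 323,015.18
Profit = NZD 323,015.18 − NZD 313,000.00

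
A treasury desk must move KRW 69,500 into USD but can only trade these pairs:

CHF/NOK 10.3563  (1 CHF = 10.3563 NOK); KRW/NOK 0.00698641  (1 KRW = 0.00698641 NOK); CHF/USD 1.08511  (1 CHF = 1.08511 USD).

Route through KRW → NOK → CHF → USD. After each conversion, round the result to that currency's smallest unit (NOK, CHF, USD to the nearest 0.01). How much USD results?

USD 50.88

KRW 69,500 × 0.00698641 = NOK 485.56
NOK 485.56 ÷ 10.3563 = CHF 46.89
CHF 46.89 × 1.08511 = USD 50.88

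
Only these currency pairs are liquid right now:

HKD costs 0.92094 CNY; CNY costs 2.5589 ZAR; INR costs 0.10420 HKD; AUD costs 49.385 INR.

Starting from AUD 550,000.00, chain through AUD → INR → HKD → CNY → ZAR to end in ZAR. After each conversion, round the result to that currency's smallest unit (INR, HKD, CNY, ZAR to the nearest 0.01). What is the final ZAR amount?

ZAR 6,669,758.62

AUD 550,000.00 × 49.385 = INR 27,161,750.00
INR 27,161,750.00 × 0.10420 = HKD 2,830,254.35
HKD 2,830,254.35 × 0.92094 = CNY 2,606,494.44
CNY 2,606,494.44 × 2.5589 = ZAR 6,669,758.62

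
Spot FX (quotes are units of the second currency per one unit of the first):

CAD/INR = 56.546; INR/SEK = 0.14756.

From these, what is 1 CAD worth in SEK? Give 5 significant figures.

1 CAD × 56.546 = 56.546 INR
56.546 INR × 0.14756 = 8.34393 SEK

CAD/SEK = 8.3439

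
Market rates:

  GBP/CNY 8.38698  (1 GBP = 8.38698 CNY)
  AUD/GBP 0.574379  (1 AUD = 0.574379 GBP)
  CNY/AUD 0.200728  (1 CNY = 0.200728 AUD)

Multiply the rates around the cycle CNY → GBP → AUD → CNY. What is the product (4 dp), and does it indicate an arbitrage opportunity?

1.0342 (arbitrage exists)

Around CNY → GBP → AUD → CNY: 1 ÷ 8.38698 ÷ 0.574379 ÷ 0.200728 = 1.034160
Product > 1; profitable direction is CNY → GBP → AUD → CNY.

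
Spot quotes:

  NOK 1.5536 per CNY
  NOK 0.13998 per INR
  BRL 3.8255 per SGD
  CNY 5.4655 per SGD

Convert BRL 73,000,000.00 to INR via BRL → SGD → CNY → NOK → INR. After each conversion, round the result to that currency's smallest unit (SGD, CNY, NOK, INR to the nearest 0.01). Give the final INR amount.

INR 1,157,544,713.46

BRL 73,000,000.00 ÷ 3.8255 = SGD 19,082,472.88
SGD 19,082,472.88 × 5.4655 = CNY 104,295,255.53
CNY 104,295,255.53 × 1.5536 = NOK 162,033,108.99
NOK 162,033,108.99 ÷ 0.13998 = INR 1,157,544,713.46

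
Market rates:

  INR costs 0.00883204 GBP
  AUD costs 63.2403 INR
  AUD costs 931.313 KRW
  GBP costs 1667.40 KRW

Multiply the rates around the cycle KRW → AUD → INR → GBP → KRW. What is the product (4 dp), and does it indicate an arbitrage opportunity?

Around KRW → AUD → INR → GBP → KRW: 1 ÷ 931.313 × 63.2403 × 0.00883204 × 1667.40 = 0.999998
Product ≈ 1 (deviation 0.000%, within rounding noise).

1.0000 (no arbitrage)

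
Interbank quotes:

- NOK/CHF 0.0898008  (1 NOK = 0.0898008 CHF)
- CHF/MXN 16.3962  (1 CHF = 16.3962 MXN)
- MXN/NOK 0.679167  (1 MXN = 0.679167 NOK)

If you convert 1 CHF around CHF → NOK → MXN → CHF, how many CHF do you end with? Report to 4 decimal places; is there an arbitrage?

1.0000 (no arbitrage)

Around CHF → NOK → MXN → CHF: 1 ÷ 0.0898008 ÷ 0.679167 ÷ 16.3962 = 1.000000
Product ≈ 1 (deviation 0.000%, within rounding noise).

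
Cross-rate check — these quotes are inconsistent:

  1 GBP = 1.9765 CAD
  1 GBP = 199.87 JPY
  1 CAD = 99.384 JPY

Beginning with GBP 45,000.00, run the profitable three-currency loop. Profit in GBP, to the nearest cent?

Profitable loop is GBP → JPY → CAD → GBP:
GBP 45,000.00 × 199.87 = JPY 8,994,150
JPY 8,994,150 ÷ 99.384 = CAD 90,498.97
CAD 90,498.97 ÷ 1.9765 = GBP 45,787.49
Profit = GBP 45,787.49 − GBP 45,000.00

Profit: GBP 787.49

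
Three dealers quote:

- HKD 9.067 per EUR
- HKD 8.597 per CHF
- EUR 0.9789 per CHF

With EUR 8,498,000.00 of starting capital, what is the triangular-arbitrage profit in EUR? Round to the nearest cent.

Profitable loop is EUR → HKD → CHF → EUR:
EUR 8,498,000.00 × 9.067 = HKD 77,051,366.00
HKD 77,051,366.00 ÷ 8.597 = CHF 8,962,587.65
CHF 8,962,587.65 × 0.9789 = EUR 8,773,477.05
Profit = EUR 8,773,477.05 − EUR 8,498,000.00

Profit: EUR 275,477.05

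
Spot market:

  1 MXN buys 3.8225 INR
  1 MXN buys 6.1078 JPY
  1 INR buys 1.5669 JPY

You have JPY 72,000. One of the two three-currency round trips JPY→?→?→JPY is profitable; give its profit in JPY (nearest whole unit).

Profit: JPY 1,422

Profitable loop is JPY → INR → MXN → JPY:
JPY 72,000 ÷ 1.5669 = INR 45,950.60
INR 45,950.60 ÷ 3.8225 = MXN 12,021.09
MXN 12,021.09 × 6.1078 = JPY 73,422
Profit = JPY 73,422 − JPY 72,000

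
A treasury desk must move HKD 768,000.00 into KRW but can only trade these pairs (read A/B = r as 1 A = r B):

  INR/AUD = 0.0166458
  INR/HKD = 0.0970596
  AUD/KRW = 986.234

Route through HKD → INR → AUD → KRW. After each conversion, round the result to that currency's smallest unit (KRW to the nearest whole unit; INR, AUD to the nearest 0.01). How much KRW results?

KRW 129,899,464

HKD 768,000.00 ÷ 0.0970596 = INR 7,912,663.97
INR 7,912,663.97 × 0.0166458 = AUD 131,712.62
AUD 131,712.62 × 986.234 = KRW 129,899,464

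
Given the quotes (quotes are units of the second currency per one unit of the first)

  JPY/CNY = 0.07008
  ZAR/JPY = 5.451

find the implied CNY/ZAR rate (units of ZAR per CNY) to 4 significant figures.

1 CNY ÷ 0.07008 = 14.2694 JPY
14.2694 JPY ÷ 5.451 = 2.61776 ZAR

CNY/ZAR = 2.618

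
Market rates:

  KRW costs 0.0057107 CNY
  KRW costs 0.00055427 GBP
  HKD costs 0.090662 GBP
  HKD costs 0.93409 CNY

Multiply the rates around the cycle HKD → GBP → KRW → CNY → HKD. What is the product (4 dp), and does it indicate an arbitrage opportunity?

Around HKD → GBP → KRW → CNY → HKD: 1 × 0.090662 ÷ 0.00055427 × 0.0057107 ÷ 0.93409 = 1.000010
Product ≈ 1 (deviation 0.001%, within rounding noise).

1.0000 (no arbitrage)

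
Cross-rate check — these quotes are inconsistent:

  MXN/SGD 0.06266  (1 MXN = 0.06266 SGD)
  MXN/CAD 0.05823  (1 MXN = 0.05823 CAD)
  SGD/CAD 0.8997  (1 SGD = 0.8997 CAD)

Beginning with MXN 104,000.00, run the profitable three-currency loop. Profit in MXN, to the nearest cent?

Profit: MXN 3,421.70

Profitable loop is MXN → CAD → SGD → MXN:
MXN 104,000.00 × 0.05823 = CAD 6,055.92
CAD 6,055.92 ÷ 0.8997 = SGD 6,731.04
SGD 6,731.04 ÷ 0.06266 = MXN 107,421.70
Profit = MXN 107,421.70 − MXN 104,000.00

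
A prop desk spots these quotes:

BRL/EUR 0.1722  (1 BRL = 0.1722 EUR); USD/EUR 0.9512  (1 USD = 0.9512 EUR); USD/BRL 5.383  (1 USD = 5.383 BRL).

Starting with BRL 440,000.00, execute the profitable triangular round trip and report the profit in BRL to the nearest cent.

Profit: BRL 11,509.60

Profitable loop is BRL → USD → EUR → BRL:
BRL 440,000.00 ÷ 5.383 = USD 81,738.81
USD 81,738.81 × 0.9512 = EUR 77,749.95
EUR 77,749.95 ÷ 0.1722 = BRL 451,509.60
Profit = BRL 451,509.60 − BRL 440,000.00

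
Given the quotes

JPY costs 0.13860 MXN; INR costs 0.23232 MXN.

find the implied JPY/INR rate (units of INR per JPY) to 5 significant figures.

JPY/INR = 0.59659

1 JPY × 0.13860 = 0.1386 MXN
0.1386 MXN ÷ 0.23232 = 0.596591 INR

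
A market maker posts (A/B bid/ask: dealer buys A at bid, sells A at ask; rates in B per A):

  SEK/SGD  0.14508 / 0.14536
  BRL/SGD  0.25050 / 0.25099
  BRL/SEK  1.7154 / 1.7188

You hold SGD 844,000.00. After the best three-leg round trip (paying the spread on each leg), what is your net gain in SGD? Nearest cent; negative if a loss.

Best loop SGD → SEK → BRL → SGD:
SGD 844,000.00 ÷ 0.14536 (buy SEK at ask) = SEK 5,806,274.08
SEK 5,806,274.08 ÷ 1.7188 (buy BRL at ask) = BRL 3,378,097.56
BRL 3,378,097.56 × 0.25050 (sell BRL at bid) = SGD 846,213.44

Net profit: SGD 2,213.44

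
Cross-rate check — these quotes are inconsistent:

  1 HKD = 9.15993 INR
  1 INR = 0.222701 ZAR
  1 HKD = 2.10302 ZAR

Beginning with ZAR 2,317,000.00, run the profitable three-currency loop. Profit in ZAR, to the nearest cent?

Profit: ZAR 71,664.28

Profitable loop is ZAR → INR → HKD → ZAR:
ZAR 2,317,000.00 ÷ 0.222701 = INR 10,404,084.40
INR 10,404,084.40 ÷ 9.15993 = HKD 1,135,825.75
HKD 1,135,825.75 × 2.10302 = ZAR 2,388,664.28
Profit = ZAR 2,388,664.28 − ZAR 2,317,000.00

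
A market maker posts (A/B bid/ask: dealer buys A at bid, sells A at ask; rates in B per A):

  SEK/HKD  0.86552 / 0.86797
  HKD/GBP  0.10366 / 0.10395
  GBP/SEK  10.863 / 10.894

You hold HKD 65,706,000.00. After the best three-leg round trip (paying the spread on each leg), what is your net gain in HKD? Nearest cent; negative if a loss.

Best loop HKD → SEK → GBP → HKD:
HKD 65,706,000.00 ÷ 0.86797 (buy SEK at ask) = SEK 75,700,773.07
SEK 75,700,773.07 ÷ 10.894 (buy GBP at ask) = GBP 6,948,850.11
GBP 6,948,850.11 ÷ 0.10395 (buy HKD at ask) = HKD 66,848,004.88

Net profit: HKD 1,142,004.88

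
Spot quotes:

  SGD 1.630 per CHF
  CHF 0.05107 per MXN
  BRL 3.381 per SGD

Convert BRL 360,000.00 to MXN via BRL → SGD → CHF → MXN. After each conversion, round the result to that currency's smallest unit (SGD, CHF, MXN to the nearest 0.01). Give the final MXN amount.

BRL 360,000.00 ÷ 3.381 = SGD 106,477.37
SGD 106,477.37 ÷ 1.630 = CHF 65,323.54
CHF 65,323.54 ÷ 0.05107 = MXN 1,279,098.10

MXN 1,279,098.10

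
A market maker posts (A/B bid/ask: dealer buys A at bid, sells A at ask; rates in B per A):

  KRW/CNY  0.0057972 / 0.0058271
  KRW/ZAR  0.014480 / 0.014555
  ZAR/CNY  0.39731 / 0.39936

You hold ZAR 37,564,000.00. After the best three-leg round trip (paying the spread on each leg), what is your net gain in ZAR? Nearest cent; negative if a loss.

Net result: ZAR -100,069.25 (no profitable arbitrage after spreads)

Best loop ZAR → KRW → CNY → ZAR:
ZAR 37,564,000.00 ÷ 0.014555 (buy KRW at ask) = KRW 2,580,831,329
KRW 2,580,831,329 × 0.0057972 (sell KRW at bid) = CNY 14,961,595.38
CNY 14,961,595.38 ÷ 0.39936 (buy ZAR at ask) = ZAR 37,463,930.75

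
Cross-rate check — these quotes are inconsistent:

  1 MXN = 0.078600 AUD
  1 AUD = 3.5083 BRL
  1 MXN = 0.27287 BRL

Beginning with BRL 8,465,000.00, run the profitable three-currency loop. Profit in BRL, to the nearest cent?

Profitable loop is BRL → MXN → AUD → BRL:
BRL 8,465,000.00 ÷ 0.27287 = MXN 31,022,098.44
MXN 31,022,098.44 × 0.078600 = AUD 2,438,336.94
AUD 2,438,336.94 × 3.5083 = BRL 8,554,417.48
Profit = BRL 8,554,417.48 − BRL 8,465,000.00

Profit: BRL 89,417.48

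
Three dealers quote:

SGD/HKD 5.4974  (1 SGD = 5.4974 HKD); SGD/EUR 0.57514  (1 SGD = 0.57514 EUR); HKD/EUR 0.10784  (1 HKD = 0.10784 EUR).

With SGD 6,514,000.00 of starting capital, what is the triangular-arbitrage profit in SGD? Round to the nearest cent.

Profitable loop is SGD → HKD → EUR → SGD:
SGD 6,514,000.00 × 5.4974 = HKD 35,810,063.60
HKD 35,810,063.60 × 0.10784 = EUR 3,861,757.26
EUR 3,861,757.26 ÷ 0.57514 = SGD 6,714,464.75
Profit = SGD 6,714,464.75 − SGD 6,514,000.00

Profit: SGD 200,464.75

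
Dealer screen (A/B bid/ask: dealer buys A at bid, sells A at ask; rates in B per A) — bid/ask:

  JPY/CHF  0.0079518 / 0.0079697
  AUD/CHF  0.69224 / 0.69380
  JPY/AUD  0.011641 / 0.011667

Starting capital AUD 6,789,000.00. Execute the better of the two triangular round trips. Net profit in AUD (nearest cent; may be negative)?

Best loop AUD → CHF → JPY → AUD:
AUD 6,789,000.00 × 0.69224 (sell AUD at bid) = CHF 4,699,617.36
CHF 4,699,617.36 ÷ 0.0079697 (buy JPY at ask) = JPY 589,685,604
JPY 589,685,604 × 0.011641 (sell JPY at bid) = AUD 6,864,530.12

Net profit: AUD 75,530.12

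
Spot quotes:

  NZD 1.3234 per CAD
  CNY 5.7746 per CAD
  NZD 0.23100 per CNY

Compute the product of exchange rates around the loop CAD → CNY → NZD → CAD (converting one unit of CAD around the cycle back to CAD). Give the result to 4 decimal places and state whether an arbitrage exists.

Around CAD → CNY → NZD → CAD: 1 × 5.7746 × 0.23100 ÷ 1.3234 = 1.007959
Product > 1; profitable direction is CAD → CNY → NZD → CAD.

1.0080 (arbitrage exists)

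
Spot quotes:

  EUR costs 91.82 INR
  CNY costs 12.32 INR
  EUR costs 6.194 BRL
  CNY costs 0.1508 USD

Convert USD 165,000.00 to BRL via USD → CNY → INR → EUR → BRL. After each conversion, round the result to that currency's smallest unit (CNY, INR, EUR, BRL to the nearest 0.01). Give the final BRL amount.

USD 165,000.00 ÷ 0.1508 = CNY 1,094,164.46
CNY 1,094,164.46 × 12.32 = INR 13,480,106.15
INR 13,480,106.15 ÷ 91.82 = EUR 146,810.13
EUR 146,810.13 × 6.194 = BRL 909,341.95

BRL 909,341.95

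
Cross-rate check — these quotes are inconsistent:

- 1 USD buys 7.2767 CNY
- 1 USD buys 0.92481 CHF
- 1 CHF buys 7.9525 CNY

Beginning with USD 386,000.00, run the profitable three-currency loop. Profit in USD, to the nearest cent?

Profit: USD 4,129.71

Profitable loop is USD → CHF → CNY → USD:
USD 386,000.00 × 0.92481 = CHF 356,976.66
CHF 356,976.66 × 7.9525 = CNY 2,838,856.89
CNY 2,838,856.89 ÷ 7.2767 = USD 390,129.71
Profit = USD 390,129.71 − USD 386,000.00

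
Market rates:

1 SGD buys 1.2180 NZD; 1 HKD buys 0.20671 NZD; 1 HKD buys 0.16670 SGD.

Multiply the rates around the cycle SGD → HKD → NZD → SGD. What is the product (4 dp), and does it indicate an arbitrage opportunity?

Around SGD → HKD → NZD → SGD: 1 ÷ 0.16670 × 0.20671 ÷ 1.2180 = 1.018072
Product > 1; profitable direction is SGD → HKD → NZD → SGD.

1.0181 (arbitrage exists)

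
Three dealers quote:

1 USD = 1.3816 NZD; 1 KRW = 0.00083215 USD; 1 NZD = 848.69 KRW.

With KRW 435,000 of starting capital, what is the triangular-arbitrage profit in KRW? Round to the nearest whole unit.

Profit: KRW 10,817

Profitable loop is KRW → NZD → USD → KRW:
KRW 435,000 ÷ 848.69 = NZD 512.55
NZD 512.55 ÷ 1.3816 = USD 370.99
USD 370.99 ÷ 0.00083215 = KRW 445,817
Profit = KRW 445,817 − KRW 435,000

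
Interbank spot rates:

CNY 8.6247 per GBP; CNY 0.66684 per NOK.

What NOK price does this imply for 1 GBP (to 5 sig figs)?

GBP/NOK = 12.934

1 GBP × 8.6247 = 8.6247 CNY
8.6247 CNY ÷ 0.66684 = 12.9337 NOK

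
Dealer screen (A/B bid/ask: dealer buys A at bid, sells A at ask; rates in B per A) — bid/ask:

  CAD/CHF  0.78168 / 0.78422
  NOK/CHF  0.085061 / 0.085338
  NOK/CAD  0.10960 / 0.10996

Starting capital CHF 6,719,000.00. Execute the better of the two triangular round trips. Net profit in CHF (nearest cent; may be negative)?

Best loop CHF → NOK → CAD → CHF:
CHF 6,719,000.00 ÷ 0.085338 (buy NOK at ask) = NOK 78,733,975.49
NOK 78,733,975.49 × 0.10960 (sell NOK at bid) = CAD 8,629,243.71
CAD 8,629,243.71 × 0.78168 (sell CAD at bid) = CHF 6,745,307.23

Net profit: CHF 26,307.23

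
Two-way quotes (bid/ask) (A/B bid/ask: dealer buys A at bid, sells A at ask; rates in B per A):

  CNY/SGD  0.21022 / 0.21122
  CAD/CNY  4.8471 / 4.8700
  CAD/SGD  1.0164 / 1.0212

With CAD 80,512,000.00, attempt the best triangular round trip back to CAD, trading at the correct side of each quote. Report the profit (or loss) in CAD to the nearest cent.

Net result: CAD -176,810.88 (no profitable arbitrage after spreads)

Best loop CAD → CNY → SGD → CAD:
CAD 80,512,000.00 × 4.8471 (sell CAD at bid) = CNY 390,249,715.20
CNY 390,249,715.20 × 0.21022 (sell CNY at bid) = SGD 82,038,295.13
SGD 82,038,295.13 ÷ 1.0212 (buy CAD at ask) = CAD 80,335,189.12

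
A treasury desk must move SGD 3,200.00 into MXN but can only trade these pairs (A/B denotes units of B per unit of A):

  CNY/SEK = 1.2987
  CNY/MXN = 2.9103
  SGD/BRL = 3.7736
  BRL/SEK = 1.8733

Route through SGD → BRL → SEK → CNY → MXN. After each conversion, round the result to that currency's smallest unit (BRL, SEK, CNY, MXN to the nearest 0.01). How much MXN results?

MXN 50,692.30

SGD 3,200.00 × 3.7736 = BRL 12,075.52
BRL 12,075.52 × 1.8733 = SEK 22,621.07
SEK 22,621.07 ÷ 1.2987 = CNY 17,418.24
CNY 17,418.24 × 2.9103 = MXN 50,692.30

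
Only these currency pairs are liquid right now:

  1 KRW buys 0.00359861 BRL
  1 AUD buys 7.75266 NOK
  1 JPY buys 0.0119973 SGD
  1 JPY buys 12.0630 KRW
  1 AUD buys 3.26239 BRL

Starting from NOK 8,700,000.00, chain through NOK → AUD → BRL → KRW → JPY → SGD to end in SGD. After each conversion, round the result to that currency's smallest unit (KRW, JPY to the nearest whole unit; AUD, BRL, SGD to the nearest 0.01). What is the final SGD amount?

NOK 8,700,000.00 ÷ 7.75266 = AUD 1,122,195.48
AUD 1,122,195.48 × 3.26239 = BRL 3,661,039.31
BRL 3,661,039.31 ÷ 0.00359861 = KRW 1,017,348,173
KRW 1,017,348,173 ÷ 12.0630 = JPY 84,336,249
JPY 84,336,249 × 0.0119973 = SGD 1,011,807.28

SGD 1,011,807.28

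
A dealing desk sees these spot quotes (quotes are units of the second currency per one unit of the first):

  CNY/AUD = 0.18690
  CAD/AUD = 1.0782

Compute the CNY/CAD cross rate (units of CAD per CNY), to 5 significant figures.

CNY/CAD = 0.17334

1 CNY × 0.18690 = 0.1869 AUD
0.1869 AUD ÷ 1.0782 = 0.173344 CAD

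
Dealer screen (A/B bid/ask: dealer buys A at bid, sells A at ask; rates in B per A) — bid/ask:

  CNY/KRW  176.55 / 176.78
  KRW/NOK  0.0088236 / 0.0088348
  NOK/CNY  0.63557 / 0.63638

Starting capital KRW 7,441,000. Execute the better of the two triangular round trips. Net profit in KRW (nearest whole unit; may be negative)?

Best loop KRW → CNY → NOK → KRW:
KRW 7,441,000 ÷ 176.78 (buy CNY at ask) = CNY 42,091.87
CNY 42,091.87 ÷ 0.63638 (buy NOK at ask) = NOK 66,142.66
NOK 66,142.66 ÷ 0.0088348 (buy KRW at ask) = KRW 7,486,605

Net profit: KRW 45,605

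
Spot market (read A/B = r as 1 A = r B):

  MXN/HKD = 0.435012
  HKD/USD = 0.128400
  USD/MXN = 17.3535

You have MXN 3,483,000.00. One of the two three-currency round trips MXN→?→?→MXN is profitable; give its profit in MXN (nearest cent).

Profitable loop is MXN → USD → HKD → MXN:
MXN 3,483,000.00 ÷ 17.3535 = USD 200,708.79
USD 200,708.79 ÷ 0.128400 = HKD 1,563,152.58
HKD 1,563,152.58 ÷ 0.435012 = MXN 3,593,355.07
Profit = MXN 3,593,355.07 − MXN 3,483,000.00

Profit: MXN 110,355.07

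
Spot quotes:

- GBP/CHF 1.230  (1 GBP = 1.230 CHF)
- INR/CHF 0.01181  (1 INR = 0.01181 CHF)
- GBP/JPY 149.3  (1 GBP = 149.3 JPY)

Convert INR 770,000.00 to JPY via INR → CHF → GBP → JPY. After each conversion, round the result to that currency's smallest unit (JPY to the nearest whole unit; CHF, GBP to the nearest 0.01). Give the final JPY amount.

INR 770,000.00 × 0.01181 = CHF 9,093.70
CHF 9,093.70 ÷ 1.230 = GBP 7,393.25
GBP 7,393.25 × 149.3 = JPY 1,103,812

JPY 1,103,812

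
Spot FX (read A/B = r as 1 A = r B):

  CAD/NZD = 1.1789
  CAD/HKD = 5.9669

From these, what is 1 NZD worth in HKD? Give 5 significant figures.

1 NZD ÷ 1.1789 = 0.848248 CAD
0.848248 CAD × 5.9669 = 5.06141 HKD

NZD/HKD = 5.0614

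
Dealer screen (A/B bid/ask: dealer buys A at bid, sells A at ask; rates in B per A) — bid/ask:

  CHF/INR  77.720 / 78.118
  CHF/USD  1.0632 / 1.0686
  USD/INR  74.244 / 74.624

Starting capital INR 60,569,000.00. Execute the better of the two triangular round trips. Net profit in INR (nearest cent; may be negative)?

Net profit: INR 634,409.68

Best loop INR → CHF → USD → INR:
INR 60,569,000.00 ÷ 78.118 (buy CHF at ask) = CHF 775,352.67
CHF 775,352.67 × 1.0632 (sell CHF at bid) = USD 824,354.96
USD 824,354.96 × 74.244 (sell USD at bid) = INR 61,203,409.68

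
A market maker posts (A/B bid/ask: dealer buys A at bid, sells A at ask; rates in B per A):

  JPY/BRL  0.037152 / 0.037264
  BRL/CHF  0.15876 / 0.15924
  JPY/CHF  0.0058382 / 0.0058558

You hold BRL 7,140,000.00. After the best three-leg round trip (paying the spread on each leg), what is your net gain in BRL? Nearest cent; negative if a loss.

Best loop BRL → CHF → JPY → BRL:
BRL 7,140,000.00 × 0.15876 (sell BRL at bid) = CHF 1,133,546.40
CHF 1,133,546.40 ÷ 0.0058558 (buy JPY at ask) = JPY 193,576,693
JPY 193,576,693 × 0.037152 (sell JPY at bid) = BRL 7,191,761.31

Net profit: BRL 51,761.31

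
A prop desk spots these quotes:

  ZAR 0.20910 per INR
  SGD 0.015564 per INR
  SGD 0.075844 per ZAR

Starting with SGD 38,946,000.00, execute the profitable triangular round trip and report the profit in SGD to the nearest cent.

Profitable loop is SGD → INR → ZAR → SGD:
SGD 38,946,000.00 ÷ 0.015564 = INR 2,502,313,030.07
INR 2,502,313,030.07 × 0.20910 = ZAR 523,233,654.59
ZAR 523,233,654.59 × 0.075844 = SGD 39,684,133.30
Profit = SGD 39,684,133.30 − SGD 38,946,000.00

Profit: SGD 738,133.30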